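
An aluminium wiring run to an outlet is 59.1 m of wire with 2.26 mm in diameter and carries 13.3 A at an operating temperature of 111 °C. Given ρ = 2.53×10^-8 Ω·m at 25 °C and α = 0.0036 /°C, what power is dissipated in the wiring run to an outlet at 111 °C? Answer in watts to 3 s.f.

86.3 W

A = π(d/2)² = π(1.1300e-03 m)² = 4.011e-06 m²
R₍25₎ = ρL/A = (2.53×10^-8)(59.1)/(4.011e-06) = 0.3727 Ω
R₍111₎ = R₍25₎(1 + αΔT) = 0.3727 × (1 + 0.0036×86) = 0.4881 Ω
P = I²R = (13.3)² × 0.4881 = 86.3 W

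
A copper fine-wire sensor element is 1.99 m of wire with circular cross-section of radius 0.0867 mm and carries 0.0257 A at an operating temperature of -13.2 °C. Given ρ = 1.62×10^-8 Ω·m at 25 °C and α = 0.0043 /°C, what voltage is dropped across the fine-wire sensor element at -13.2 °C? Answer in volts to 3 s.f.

0.0293 V

A = πr² = π(8.6700e-05 m)² = 2.362e-08 m²
R₍25₎ = ρL/A = (1.62×10^-8)(1.99)/(2.362e-08) = 1.365 Ω
R₍-13.2₎ = R₍25₎(1 + αΔT) = 1.365 × (1 + 0.0043×-38.2) = 1.141 Ω
V = IR = 0.0257 × 1.141 = 0.0293 V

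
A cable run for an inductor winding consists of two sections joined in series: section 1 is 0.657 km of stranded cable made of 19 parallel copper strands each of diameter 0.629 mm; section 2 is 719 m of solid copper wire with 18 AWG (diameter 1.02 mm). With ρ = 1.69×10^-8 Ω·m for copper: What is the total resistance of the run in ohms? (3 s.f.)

Section 1: A_strand = π(3.1450e-04)² = 3.107e-07 m²; R₁ = ρL/(N·A_s) = (1.69×10^-8)(657)/(19×3.107e-07) = 1.881 Ω
Section 2: A = π(1.02/2 mm)² = π(5.1000e-04 m)² = 8.171e-07 m²
R₂ = (1.69×10^-8)(719)/(8.171e-07) = 14.87 Ω
R = R₁ + R₂ = 16.8 Ω

16.8 Ω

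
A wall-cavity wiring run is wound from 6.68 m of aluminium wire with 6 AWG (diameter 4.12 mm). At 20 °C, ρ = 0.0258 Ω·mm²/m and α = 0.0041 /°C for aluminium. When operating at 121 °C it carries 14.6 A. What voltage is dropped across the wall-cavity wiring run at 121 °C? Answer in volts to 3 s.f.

0.267 V

ρ = 0.0258 Ω·mm²/m = 2.58×10^-8 Ω·m
A = π(4.12/2 mm)² = π(2.0600e-03 m)² = 1.333e-05 m²
R₍20₎ = ρL/A = (2.58×10^-8)(6.68)/(1.333e-05) = 0.01293 Ω
R₍121₎ = R₍20₎(1 + αΔT) = 0.01293 × (1 + 0.0041×101) = 0.01828 Ω
V = IR = 14.6 × 0.01828 = 0.267 V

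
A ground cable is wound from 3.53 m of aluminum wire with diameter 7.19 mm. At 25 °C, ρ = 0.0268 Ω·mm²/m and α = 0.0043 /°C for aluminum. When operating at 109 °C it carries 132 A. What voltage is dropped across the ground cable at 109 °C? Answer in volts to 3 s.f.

ρ = 0.0268 Ω·mm²/m = 2.68×10^-8 Ω·m
A = π(d/2)² = π(3.5950e-03 m)² = 4.060e-05 m²
R₍25₎ = ρL/A = (2.68×10^-8)(3.53)/(4.060e-05) = 0.00233 Ω
R₍109₎ = R₍25₎(1 + αΔT) = 0.00233 × (1 + 0.0043×84) = 0.003172 Ω
V = IR = 132 × 0.003172 = 0.419 V

0.419 V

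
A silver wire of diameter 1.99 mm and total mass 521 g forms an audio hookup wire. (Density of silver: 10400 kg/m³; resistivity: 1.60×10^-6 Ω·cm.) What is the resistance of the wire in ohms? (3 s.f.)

ρ = 1.60×10^-6 Ω·cm = 1.60×10^-8 Ω·m
A = π(d/2)² = π(9.9500e-04 m)² = 3.1103e-06 m²
L = m/(density·A) = 0.521/(10400×3.1103e-06) = 16.11 m
R = ρL/A = (1.60×10^-8)(16.11)/(3.1103e-06) = 0.0829 Ω

0.0829 Ω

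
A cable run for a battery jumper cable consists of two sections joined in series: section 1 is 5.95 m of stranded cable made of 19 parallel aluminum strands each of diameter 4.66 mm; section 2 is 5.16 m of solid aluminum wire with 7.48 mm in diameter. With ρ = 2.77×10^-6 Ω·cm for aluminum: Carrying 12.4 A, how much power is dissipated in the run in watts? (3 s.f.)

0.578 W

ρ = 2.77×10^-6 Ω·cm = 2.77×10^-8 Ω·m
Section 1: A_strand = π(2.3300e-03)² = 1.706e-05 m²; R₁ = ρL/(N·A_s) = (2.77×10^-8)(5.95)/(19×1.706e-05) = 5.086×10^-4 Ω
Section 2: A = π(d/2)² = π(3.7400e-03 m)² = 4.394e-05 m²
R₂ = (2.77×10^-8)(5.16)/(4.394e-05) = 0.003253 Ω
R = R₁ + R₂ = 0.003761 Ω
P = I²R = (12.4)² × 0.003761 = 0.578 W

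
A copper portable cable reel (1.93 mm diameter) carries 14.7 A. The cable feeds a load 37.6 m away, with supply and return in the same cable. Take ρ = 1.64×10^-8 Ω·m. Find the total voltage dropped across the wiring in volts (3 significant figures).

6.20 V

A = π(d/2)² = π(9.6500e-04 m)² = 2.926e-06 m²
Total conductor length (both ways) L = 2 × 37.6 = 75.2 m
R = ρL/A = (1.64×10^-8)(75.2)/(2.926e-06) = 0.4216 Ω
V = IR = 14.7 × 0.4216 = 6.20 V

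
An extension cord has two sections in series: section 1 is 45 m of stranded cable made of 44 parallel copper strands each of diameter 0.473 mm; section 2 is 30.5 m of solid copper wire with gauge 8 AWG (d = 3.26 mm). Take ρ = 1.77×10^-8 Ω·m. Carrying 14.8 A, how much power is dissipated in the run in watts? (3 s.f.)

36.7 W

Section 1: A_strand = π(2.3650e-04)² = 1.757e-07 m²; R₁ = ρL/(N·A_s) = (1.77×10^-8)(45)/(44×1.757e-07) = 0.103 Ω
Section 2: A = π(3.26/2 mm)² = π(1.6300e-03 m)² = 8.347e-06 m²
R₂ = (1.77×10^-8)(30.5)/(8.347e-06) = 0.06468 Ω
R = R₁ + R₂ = 0.1677 Ω
P = I²R = (14.8)² × 0.1677 = 36.7 W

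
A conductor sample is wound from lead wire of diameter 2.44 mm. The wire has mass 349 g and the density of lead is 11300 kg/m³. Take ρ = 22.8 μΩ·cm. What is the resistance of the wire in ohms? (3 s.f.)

0.322 Ω

ρ = 22.8 μΩ·cm = 2.28×10^-7 Ω·m
A = π(d/2)² = π(1.2200e-03 m)² = 4.6759e-06 m²
L = m/(density·A) = 0.349/(11300×4.6759e-06) = 6.605 m
R = ρL/A = (2.28×10^-7)(6.605)/(4.6759e-06) = 0.322 Ω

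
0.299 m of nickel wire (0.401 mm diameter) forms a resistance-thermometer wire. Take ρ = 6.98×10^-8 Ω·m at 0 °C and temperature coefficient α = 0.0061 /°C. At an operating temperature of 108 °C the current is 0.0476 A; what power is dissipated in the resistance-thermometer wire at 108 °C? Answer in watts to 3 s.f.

6.21×10^-4 W

A = π(d/2)² = π(2.0050e-04 m)² = 1.263e-07 m²
R₍0₎ = ρL/A = (6.98×10^-8)(0.299)/(1.263e-07) = 0.1653 Ω
R₍108₎ = R₍0₎(1 + αΔT) = 0.1653 × (1 + 0.0061×108) = 0.2741 Ω
P = I²R = (0.0476)² × 0.2741 = 6.21×10^-4 W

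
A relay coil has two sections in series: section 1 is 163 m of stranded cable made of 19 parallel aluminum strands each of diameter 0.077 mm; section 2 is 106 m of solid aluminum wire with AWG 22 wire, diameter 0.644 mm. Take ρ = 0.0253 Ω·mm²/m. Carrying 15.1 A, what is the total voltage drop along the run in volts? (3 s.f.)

ρ = 0.0253 Ω·mm²/m = 2.53×10^-8 Ω·m
Section 1: A_strand = π(3.8500e-05)² = 4.657e-09 m²; R₁ = ρL/(N·A_s) = (2.53×10^-8)(163)/(19×4.657e-09) = 46.61 Ω
Section 2: A = π(0.644/2 mm)² = π(3.2200e-04 m)² = 3.257e-07 m²
R₂ = (2.53×10^-8)(106)/(3.257e-07) = 8.233 Ω
R = R₁ + R₂ = 54.84 Ω
V = IR = 15.1 × 54.84 = 828 V

828 V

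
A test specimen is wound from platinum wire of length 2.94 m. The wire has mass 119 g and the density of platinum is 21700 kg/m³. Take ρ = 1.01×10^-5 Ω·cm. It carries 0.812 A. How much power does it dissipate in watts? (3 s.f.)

ρ = 1.01×10^-5 Ω·cm = 1.01×10^-7 Ω·m
A = m/(density·L) = 0.119/(21700×2.94) = 1.8653e-06 m²
R = ρL/A = (1.01×10^-7)(2.94)/(1.8653e-06) = 0.1592 Ω
P = I²R = (0.812)² × 0.1592 = 0.105 W

0.105 W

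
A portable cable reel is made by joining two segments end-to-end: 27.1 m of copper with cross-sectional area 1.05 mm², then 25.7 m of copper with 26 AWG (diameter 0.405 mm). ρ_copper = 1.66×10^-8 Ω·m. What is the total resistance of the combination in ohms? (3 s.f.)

3.74 Ω

Segment 1: A = 1.05 mm² = 1.050e-06 m²
R₁ = ρL/A = (1.66×10^-8)(27.1)/(1.050e-06) = 0.4284 Ω
Segment 2: A = π(0.405/2 mm)² = π(2.0250e-04 m)² = 1.288e-07 m²
R₂ = (1.66×10^-8)(25.7)/(1.288e-07) = 3.312 Ω
R = R₁ + R₂ = 3.74 Ω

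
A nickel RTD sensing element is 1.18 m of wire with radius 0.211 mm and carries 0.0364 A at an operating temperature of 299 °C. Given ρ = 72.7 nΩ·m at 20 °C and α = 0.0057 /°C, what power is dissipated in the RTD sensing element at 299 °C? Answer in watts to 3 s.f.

0.00211 W

ρ = 72.7 nΩ·m = 7.27×10^-8 Ω·m
A = πr² = π(2.1100e-04 m)² = 1.399e-07 m²
R₍20₎ = ρL/A = (7.27×10^-8)(1.18)/(1.399e-07) = 0.6133 Ω
R₍299₎ = R₍20₎(1 + αΔT) = 0.6133 × (1 + 0.0057×279) = 1.589 Ω
P = I²R = (0.0364)² × 1.589 = 0.00211 W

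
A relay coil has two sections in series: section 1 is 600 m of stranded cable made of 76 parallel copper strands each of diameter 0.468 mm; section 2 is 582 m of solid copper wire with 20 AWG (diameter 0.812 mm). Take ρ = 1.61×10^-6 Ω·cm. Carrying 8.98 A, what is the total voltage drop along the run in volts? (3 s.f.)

ρ = 1.61×10^-6 Ω·cm = 1.61×10^-8 Ω·m
Section 1: A_strand = π(2.3400e-04)² = 1.720e-07 m²; R₁ = ρL/(N·A_s) = (1.61×10^-8)(600)/(76×1.720e-07) = 0.7389 Ω
Section 2: A = π(0.812/2 mm)² = π(4.0600e-04 m)² = 5.178e-07 m²
R₂ = (1.61×10^-8)(582)/(5.178e-07) = 18.09 Ω
R = R₁ + R₂ = 18.83 Ω
V = IR = 8.98 × 18.83 = 169 V

169 V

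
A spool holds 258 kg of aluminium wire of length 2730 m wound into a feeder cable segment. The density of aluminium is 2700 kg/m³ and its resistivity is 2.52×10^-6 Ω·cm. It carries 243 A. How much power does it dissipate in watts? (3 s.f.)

ρ = 2.52×10^-6 Ω·cm = 2.52×10^-8 Ω·m
A = m/(density·L) = 258/(2700×2730) = 3.5002e-05 m²
R = ρL/A = (2.52×10^-8)(2730)/(3.5002e-05) = 1.965 Ω
P = I²R = (243)² × 1.965 = 1.16×10^5 W

1.16×10^5 W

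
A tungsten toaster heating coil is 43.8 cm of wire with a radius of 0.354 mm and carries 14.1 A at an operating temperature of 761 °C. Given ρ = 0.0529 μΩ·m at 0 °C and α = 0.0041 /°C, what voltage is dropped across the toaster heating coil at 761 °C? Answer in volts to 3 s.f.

3.42 V

ρ = 0.0529 μΩ·m = 5.29×10^-8 Ω·m
A = πr² = π(3.5400e-04 m)² = 3.937e-07 m²
R₍0₎ = ρL/A = (5.29×10^-8)(0.438)/(3.937e-07) = 0.05885 Ω
R₍761₎ = R₍0₎(1 + αΔT) = 0.05885 × (1 + 0.0041×761) = 0.2425 Ω
V = IR = 14.1 × 0.2425 = 3.42 V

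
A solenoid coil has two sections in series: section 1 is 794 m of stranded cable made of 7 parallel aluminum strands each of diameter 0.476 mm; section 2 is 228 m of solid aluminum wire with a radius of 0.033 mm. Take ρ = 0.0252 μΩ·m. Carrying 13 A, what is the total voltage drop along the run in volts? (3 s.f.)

22000 V

ρ = 0.0252 μΩ·m = 2.52×10^-8 Ω·m
Section 1: A_strand = π(2.3800e-04)² = 1.780e-07 m²; R₁ = ρL/(N·A_s) = (2.52×10^-8)(794)/(7×1.780e-07) = 16.06 Ω
Section 2: A = πr² = π(3.3000e-05 m)² = 3.421e-09 m²
R₂ = (2.52×10^-8)(228)/(3.421e-09) = 1679 Ω
R = R₁ + R₂ = 1695 Ω
V = IR = 13 × 1695 = 22000 V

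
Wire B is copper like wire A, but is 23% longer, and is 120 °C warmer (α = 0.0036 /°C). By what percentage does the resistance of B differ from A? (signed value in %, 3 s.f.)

R ∝ ρL/d² with ρ ∝ (1+αΔT), so R_B/R_A = (1 + 23/100) × (1 + 0.0036×120)
= 1.23 × 1.432 = 1.761
(R_B − R_A)/R_A = 1.761 − 1 = 76.1%

76.1%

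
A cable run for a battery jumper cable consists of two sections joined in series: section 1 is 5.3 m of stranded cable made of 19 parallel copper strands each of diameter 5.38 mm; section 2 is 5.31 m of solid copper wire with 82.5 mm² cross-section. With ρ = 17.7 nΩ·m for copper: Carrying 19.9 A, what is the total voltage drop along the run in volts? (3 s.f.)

ρ = 17.7 nΩ·m = 1.77×10^-8 Ω·m
Section 1: A_strand = π(2.6900e-03)² = 2.273e-05 m²; R₁ = ρL/(N·A_s) = (1.77×10^-8)(5.3)/(19×2.273e-05) = 2.172×10^-4 Ω
Section 2: A = 82.5 mm² = 8.250e-05 m²
R₂ = (1.77×10^-8)(5.31)/(8.250e-05) = 0.001139 Ω
R = R₁ + R₂ = 0.001356 Ω
V = IR = 19.9 × 0.001356 = 0.0270 V

0.0270 V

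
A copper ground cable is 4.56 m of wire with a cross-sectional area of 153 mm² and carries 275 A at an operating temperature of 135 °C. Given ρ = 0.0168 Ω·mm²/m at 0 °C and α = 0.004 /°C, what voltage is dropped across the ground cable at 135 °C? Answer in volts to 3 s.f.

ρ = 0.0168 Ω·mm²/m = 1.68×10^-8 Ω·m
A = 153 mm² = 1.530e-04 m²
R₍0₎ = ρL/A = (1.68×10^-8)(4.56)/(1.530e-04) = 5.007×10^-4 Ω
R₍135₎ = R₍0₎(1 + αΔT) = 5.007×10^-4 × (1 + 0.004×135) = 7.711×10^-4 Ω
V = IR = 275 × 7.711×10^-4 = 0.212 V

0.212 V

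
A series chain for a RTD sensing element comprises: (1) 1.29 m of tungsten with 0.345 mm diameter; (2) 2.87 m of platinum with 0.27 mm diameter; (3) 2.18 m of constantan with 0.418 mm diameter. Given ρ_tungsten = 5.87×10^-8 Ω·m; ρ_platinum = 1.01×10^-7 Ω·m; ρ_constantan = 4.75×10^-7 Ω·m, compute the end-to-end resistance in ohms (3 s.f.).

13.4 Ω

Seg 1: A = π(d/2)² = π(1.7250e-04 m)² = 9.348e-08 m²
R_1 = (5.87×10^-8)(1.29)/(9.348e-08) = 0.81 Ω
Seg 2: A = π(d/2)² = π(1.3500e-04 m)² = 5.726e-08 m²
R_2 = (1.01×10^-7)(2.87)/(5.726e-08) = 5.063 Ω
Seg 3: A = π(d/2)² = π(2.0900e-04 m)² = 1.372e-07 m²
R_3 = (4.75×10^-7)(2.18)/(1.372e-07) = 7.546 Ω
R_total = R_1 + R_2 + R_3 = 13.4 Ω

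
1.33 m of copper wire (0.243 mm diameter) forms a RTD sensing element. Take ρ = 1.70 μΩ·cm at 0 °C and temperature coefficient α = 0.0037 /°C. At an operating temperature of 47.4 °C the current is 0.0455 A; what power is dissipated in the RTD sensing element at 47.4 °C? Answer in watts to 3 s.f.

0.00119 W

ρ = 1.70 μΩ·cm = 1.70×10^-8 Ω·m
A = π(d/2)² = π(1.2150e-04 m)² = 4.638e-08 m²
R₍0₎ = ρL/A = (1.70×10^-8)(1.33)/(4.638e-08) = 0.4875 Ω
R₍47.4₎ = R₍0₎(1 + αΔT) = 0.4875 × (1 + 0.0037×47.4) = 0.573 Ω
P = I²R = (0.0455)² × 0.573 = 0.00119 W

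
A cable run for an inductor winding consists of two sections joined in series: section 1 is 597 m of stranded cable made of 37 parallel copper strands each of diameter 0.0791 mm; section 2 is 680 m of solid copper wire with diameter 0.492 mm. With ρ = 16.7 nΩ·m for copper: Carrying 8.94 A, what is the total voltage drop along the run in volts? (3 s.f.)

ρ = 16.7 nΩ·m = 1.67×10^-8 Ω·m
Section 1: A_strand = π(3.9550e-05)² = 4.914e-09 m²; R₁ = ρL/(N·A_s) = (1.67×10^-8)(597)/(37×4.914e-09) = 54.83 Ω
Section 2: A = π(d/2)² = π(2.4600e-04 m)² = 1.901e-07 m²
R₂ = (1.67×10^-8)(680)/(1.901e-07) = 59.73 Ω
R = R₁ + R₂ = 114.6 Ω
V = IR = 8.94 × 114.6 = 1020 V

1020 V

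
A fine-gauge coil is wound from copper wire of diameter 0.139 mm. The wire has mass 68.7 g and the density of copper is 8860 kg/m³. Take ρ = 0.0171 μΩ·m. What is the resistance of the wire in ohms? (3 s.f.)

576 Ω

ρ = 0.0171 μΩ·m = 1.71×10^-8 Ω·m
A = π(d/2)² = π(6.9500e-05 m)² = 1.5175e-08 m²
L = m/(density·A) = 0.0687/(8860×1.5175e-08) = 511 m
R = ρL/A = (1.71×10^-8)(511)/(1.5175e-08) = 576 Ω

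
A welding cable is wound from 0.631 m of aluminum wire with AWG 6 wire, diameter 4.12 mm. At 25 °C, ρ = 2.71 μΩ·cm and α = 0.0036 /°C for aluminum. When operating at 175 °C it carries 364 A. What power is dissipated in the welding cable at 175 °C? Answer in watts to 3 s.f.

262 W

ρ = 2.71 μΩ·cm = 2.71×10^-8 Ω·m
A = π(4.12/2 mm)² = π(2.0600e-03 m)² = 1.333e-05 m²
R₍25₎ = ρL/A = (2.71×10^-8)(0.631)/(1.333e-05) = 0.001283 Ω
R₍175₎ = R₍25₎(1 + αΔT) = 0.001283 × (1 + 0.0036×150) = 0.001975 Ω
P = I²R = (364)² × 0.001975 = 262 W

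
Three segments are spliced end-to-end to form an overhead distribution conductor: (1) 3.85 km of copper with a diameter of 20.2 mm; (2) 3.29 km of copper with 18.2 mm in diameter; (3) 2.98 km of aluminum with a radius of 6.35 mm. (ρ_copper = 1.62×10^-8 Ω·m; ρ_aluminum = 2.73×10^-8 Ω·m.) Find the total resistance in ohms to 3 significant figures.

1.04 Ω

Seg 1: A = π(d/2)² = π(1.0100e-02 m)² = 3.205e-04 m²
R_1 = (1.62×10^-8)(3850)/(3.205e-04) = 0.1946 Ω
Seg 2: A = π(d/2)² = π(9.1000e-03 m)² = 2.602e-04 m²
R_2 = (1.62×10^-8)(3290)/(2.602e-04) = 0.2049 Ω
Seg 3: A = πr² = π(6.3500e-03 m)² = 1.267e-04 m²
R_3 = (2.73×10^-8)(2980)/(1.267e-04) = 0.6422 Ω
R_total = R_1 + R_2 + R_3 = 1.04 Ω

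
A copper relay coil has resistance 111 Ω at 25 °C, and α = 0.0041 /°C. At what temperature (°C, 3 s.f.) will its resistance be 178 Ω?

R = R₀(1 + α(T − T₀)) ⇒ T = T₀ + (R/R₀ − 1)/α
T = 25 + (178/111 − 1)/0.0041 = 25 + (0.6036)/0.0041 = 172 °C

172 °C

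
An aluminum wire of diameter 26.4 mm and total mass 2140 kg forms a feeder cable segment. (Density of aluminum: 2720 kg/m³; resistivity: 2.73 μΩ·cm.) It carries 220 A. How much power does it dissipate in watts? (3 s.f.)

ρ = 2.73 μΩ·cm = 2.73×10^-8 Ω·m
A = π(d/2)² = π(1.3200e-02 m)² = 5.4739e-04 m²
L = m/(density·A) = 2140/(2720×5.4739e-04) = 1437 m
R = ρL/A = (2.73×10^-8)(1437)/(5.4739e-04) = 0.07168 Ω
P = I²R = (220)² × 0.07168 = 3470 W

3470 W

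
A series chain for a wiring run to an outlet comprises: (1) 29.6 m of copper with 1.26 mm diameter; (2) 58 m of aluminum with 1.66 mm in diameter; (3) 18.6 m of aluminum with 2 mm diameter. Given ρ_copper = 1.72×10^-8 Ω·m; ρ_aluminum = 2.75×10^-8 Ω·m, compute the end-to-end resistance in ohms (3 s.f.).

1.31 Ω

Seg 1: A = π(d/2)² = π(6.3000e-04 m)² = 1.247e-06 m²
R_1 = (1.72×10^-8)(29.6)/(1.247e-06) = 0.4083 Ω
Seg 2: A = π(d/2)² = π(8.3000e-04 m)² = 2.164e-06 m²
R_2 = (2.75×10^-8)(58)/(2.164e-06) = 0.737 Ω
Seg 3: A = π(d/2)² = π(1.0000e-03 m)² = 3.142e-06 m²
R_3 = (2.75×10^-8)(18.6)/(3.142e-06) = 0.1628 Ω
R_total = R_1 + R_2 + R_3 = 1.31 Ω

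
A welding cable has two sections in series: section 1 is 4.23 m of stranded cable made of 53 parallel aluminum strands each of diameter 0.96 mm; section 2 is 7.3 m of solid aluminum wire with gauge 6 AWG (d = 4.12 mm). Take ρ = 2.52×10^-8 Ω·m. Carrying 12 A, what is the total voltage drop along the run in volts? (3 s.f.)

Section 1: A_strand = π(4.8000e-04)² = 7.238e-07 m²; R₁ = ρL/(N·A_s) = (2.52×10^-8)(4.23)/(53×7.238e-07) = 0.002779 Ω
Section 2: A = π(4.12/2 mm)² = π(2.0600e-03 m)² = 1.333e-05 m²
R₂ = (2.52×10^-8)(7.3)/(1.333e-05) = 0.0138 Ω
R = R₁ + R₂ = 0.01658 Ω
V = IR = 12 × 0.01658 = 0.199 V

0.199 V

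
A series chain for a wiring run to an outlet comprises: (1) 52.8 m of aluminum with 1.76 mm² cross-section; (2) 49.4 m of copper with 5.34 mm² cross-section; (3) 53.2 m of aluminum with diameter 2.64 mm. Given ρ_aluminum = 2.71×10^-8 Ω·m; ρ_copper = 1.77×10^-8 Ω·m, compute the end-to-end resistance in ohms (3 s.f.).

1.24 Ω

Seg 1: A = 1.76 mm² = 1.760e-06 m²
R_1 = (2.71×10^-8)(52.8)/(1.760e-06) = 0.813 Ω
Seg 2: A = 5.34 mm² = 5.340e-06 m²
R_2 = (1.77×10^-8)(49.4)/(5.340e-06) = 0.1637 Ω
Seg 3: A = π(d/2)² = π(1.3200e-03 m)² = 5.474e-06 m²
R_3 = (2.71×10^-8)(53.2)/(5.474e-06) = 0.2634 Ω
R_total = R_1 + R_2 + R_3 = 1.24 Ω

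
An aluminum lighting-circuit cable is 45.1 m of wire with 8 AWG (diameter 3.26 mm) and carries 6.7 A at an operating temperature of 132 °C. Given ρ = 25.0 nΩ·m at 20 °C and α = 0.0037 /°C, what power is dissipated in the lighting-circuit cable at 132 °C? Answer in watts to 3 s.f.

ρ = 25.0 nΩ·m = 2.50×10^-8 Ω·m
A = π(3.26/2 mm)² = π(1.6300e-03 m)² = 8.347e-06 m²
R₍20₎ = ρL/A = (2.50×10^-8)(45.1)/(8.347e-06) = 0.1351 Ω
R₍132₎ = R₍20₎(1 + αΔT) = 0.1351 × (1 + 0.0037×112) = 0.1911 Ω
P = I²R = (6.7)² × 0.1911 = 8.58 W

8.58 W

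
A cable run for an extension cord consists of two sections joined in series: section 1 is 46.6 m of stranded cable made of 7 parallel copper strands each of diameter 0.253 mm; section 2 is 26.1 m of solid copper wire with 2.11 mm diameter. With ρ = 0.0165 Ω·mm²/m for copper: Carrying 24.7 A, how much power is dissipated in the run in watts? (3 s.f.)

1410 W

ρ = 0.0165 Ω·mm²/m = 1.65×10^-8 Ω·m
Section 1: A_strand = π(1.2650e-04)² = 5.027e-08 m²; R₁ = ρL/(N·A_s) = (1.65×10^-8)(46.6)/(7×5.027e-08) = 2.185 Ω
Section 2: A = π(d/2)² = π(1.0550e-03 m)² = 3.497e-06 m²
R₂ = (1.65×10^-8)(26.1)/(3.497e-06) = 0.1232 Ω
R = R₁ + R₂ = 2.308 Ω
P = I²R = (24.7)² × 2.308 = 1410 W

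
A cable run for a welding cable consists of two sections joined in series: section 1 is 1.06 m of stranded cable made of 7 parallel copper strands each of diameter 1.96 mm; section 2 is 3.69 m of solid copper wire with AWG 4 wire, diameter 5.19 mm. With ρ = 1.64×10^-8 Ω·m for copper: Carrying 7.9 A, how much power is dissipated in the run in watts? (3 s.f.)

Section 1: A_strand = π(9.8000e-04)² = 3.017e-06 m²; R₁ = ρL/(N·A_s) = (1.64×10^-8)(1.06)/(7×3.017e-06) = 8.231×10^-4 Ω
Section 2: A = π(5.19/2 mm)² = π(2.5950e-03 m)² = 2.116e-05 m²
R₂ = (1.64×10^-8)(3.69)/(2.116e-05) = 0.002861 Ω
R = R₁ + R₂ = 0.003684 Ω
P = I²R = (7.9)² × 0.003684 = 0.230 W

0.230 W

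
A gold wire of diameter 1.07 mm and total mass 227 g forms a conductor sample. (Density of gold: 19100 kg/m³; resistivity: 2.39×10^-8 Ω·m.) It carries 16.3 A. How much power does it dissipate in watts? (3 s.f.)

A = π(d/2)² = π(5.3500e-04 m)² = 8.9920e-07 m²
L = m/(density·A) = 0.227/(19100×8.9920e-07) = 13.22 m
R = ρL/A = (2.39×10^-8)(13.22)/(8.9920e-07) = 0.3513 Ω
P = I²R = (16.3)² × 0.3513 = 93.3 W

93.3 W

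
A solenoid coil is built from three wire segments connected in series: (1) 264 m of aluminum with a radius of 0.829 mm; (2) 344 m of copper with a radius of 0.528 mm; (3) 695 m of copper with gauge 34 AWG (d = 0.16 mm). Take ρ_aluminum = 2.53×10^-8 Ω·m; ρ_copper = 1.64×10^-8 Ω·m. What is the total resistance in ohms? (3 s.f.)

Seg 1: A = πr² = π(8.2900e-04 m)² = 2.159e-06 m²
R_1 = (2.53×10^-8)(264)/(2.159e-06) = 3.094 Ω
Seg 2: A = πr² = π(5.2800e-04 m)² = 8.758e-07 m²
R_2 = (1.64×10^-8)(344)/(8.758e-07) = 6.441 Ω
Seg 3: A = π(0.16/2 mm)² = π(8.0000e-05 m)² = 2.011e-08 m²
R_3 = (1.64×10^-8)(695)/(2.011e-08) = 566.9 Ω
R_total = R_1 + R_2 + R_3 = 576 Ω

576 Ω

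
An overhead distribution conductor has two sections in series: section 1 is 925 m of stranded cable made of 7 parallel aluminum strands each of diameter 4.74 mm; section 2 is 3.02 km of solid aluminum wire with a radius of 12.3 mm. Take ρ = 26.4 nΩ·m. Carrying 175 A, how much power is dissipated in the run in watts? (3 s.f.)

11200 W

ρ = 26.4 nΩ·m = 2.64×10^-8 Ω·m
Section 1: A_strand = π(2.3700e-03)² = 1.765e-05 m²; R₁ = ρL/(N·A_s) = (2.64×10^-8)(925)/(7×1.765e-05) = 0.1977 Ω
Section 2: A = πr² = π(1.2300e-02 m)² = 4.753e-04 m²
R₂ = (2.64×10^-8)(3020)/(4.753e-04) = 0.1677 Ω
R = R₁ + R₂ = 0.3654 Ω
P = I²R = (175)² × 0.3654 = 11200 W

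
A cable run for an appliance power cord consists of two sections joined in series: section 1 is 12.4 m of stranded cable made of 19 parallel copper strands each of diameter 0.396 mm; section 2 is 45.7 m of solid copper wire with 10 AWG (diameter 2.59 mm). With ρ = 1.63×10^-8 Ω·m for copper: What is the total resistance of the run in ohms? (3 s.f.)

0.228 Ω

Section 1: A_strand = π(1.9800e-04)² = 1.232e-07 m²; R₁ = ρL/(N·A_s) = (1.63×10^-8)(12.4)/(19×1.232e-07) = 0.08637 Ω
Section 2: A = π(2.59/2 mm)² = π(1.2950e-03 m)² = 5.269e-06 m²
R₂ = (1.63×10^-8)(45.7)/(5.269e-06) = 0.1414 Ω
R = R₁ + R₂ = 0.228 Ω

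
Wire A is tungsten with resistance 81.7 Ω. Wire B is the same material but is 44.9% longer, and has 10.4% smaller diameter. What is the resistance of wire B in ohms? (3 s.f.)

147 Ω

R ∝ L/d², so R_B/R_A = (1 + 44.9/100) × (1 − 10.4/100)⁻²
= 1.449 × 1.246 = 1.805
R_B = 1.805 × 81.7 = 147 Ω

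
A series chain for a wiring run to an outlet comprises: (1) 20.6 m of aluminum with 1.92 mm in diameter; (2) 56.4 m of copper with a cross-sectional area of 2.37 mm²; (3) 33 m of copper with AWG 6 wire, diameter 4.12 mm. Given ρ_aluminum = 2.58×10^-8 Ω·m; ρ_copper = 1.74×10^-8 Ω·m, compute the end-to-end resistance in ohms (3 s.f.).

0.641 Ω

Seg 1: A = π(d/2)² = π(9.6000e-04 m)² = 2.895e-06 m²
R_1 = (2.58×10^-8)(20.6)/(2.895e-06) = 0.1836 Ω
Seg 2: A = 2.37 mm² = 2.370e-06 m²
R_2 = (1.74×10^-8)(56.4)/(2.370e-06) = 0.4141 Ω
Seg 3: A = π(4.12/2 mm)² = π(2.0600e-03 m)² = 1.333e-05 m²
R_3 = (1.74×10^-8)(33)/(1.333e-05) = 0.04307 Ω
R_total = R_1 + R_2 + R_3 = 0.641 Ω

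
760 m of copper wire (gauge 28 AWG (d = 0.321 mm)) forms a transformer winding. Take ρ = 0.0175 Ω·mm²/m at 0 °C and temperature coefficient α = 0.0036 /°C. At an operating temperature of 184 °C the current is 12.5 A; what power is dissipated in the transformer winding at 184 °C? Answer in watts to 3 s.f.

42700 W

ρ = 0.0175 Ω·mm²/m = 1.75×10^-8 Ω·m
A = π(0.321/2 mm)² = π(1.6050e-04 m)² = 8.093e-08 m²
R₍0₎ = ρL/A = (1.75×10^-8)(760)/(8.093e-08) = 164.3 Ω
R₍184₎ = R₍0₎(1 + αΔT) = 164.3 × (1 + 0.0036×184) = 273.2 Ω
P = I²R = (12.5)² × 273.2 = 42700 W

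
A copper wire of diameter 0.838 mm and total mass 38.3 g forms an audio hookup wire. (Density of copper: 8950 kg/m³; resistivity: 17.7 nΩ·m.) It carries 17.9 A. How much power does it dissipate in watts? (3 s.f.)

79.8 W

ρ = 17.7 nΩ·m = 1.77×10^-8 Ω·m
A = π(d/2)² = π(4.1900e-04 m)² = 5.5154e-07 m²
L = m/(density·A) = 0.0383/(8950×5.5154e-07) = 7.759 m
R = ρL/A = (1.77×10^-8)(7.759)/(5.5154e-07) = 0.249 Ω
P = I²R = (17.9)² × 0.249 = 79.8 W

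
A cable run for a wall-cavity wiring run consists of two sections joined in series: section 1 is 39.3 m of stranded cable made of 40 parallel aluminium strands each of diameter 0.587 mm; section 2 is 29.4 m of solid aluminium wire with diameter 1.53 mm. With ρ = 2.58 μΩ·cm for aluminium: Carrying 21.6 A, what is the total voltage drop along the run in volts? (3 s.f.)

ρ = 2.58 μΩ·cm = 2.58×10^-8 Ω·m
Section 1: A_strand = π(2.9350e-04)² = 2.706e-07 m²; R₁ = ρL/(N·A_s) = (2.58×10^-8)(39.3)/(40×2.706e-07) = 0.09367 Ω
Section 2: A = π(d/2)² = π(7.6500e-04 m)² = 1.839e-06 m²
R₂ = (2.58×10^-8)(29.4)/(1.839e-06) = 0.4126 Ω
R = R₁ + R₂ = 0.5062 Ω
V = IR = 21.6 × 0.5062 = 10.9 V

10.9 V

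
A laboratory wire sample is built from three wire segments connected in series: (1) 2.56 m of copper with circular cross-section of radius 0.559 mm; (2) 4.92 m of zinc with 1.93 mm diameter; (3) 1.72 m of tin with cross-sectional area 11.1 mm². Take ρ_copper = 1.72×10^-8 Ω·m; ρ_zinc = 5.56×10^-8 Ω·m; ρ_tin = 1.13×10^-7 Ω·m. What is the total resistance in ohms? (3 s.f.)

Seg 1: A = πr² = π(5.5900e-04 m)² = 9.817e-07 m²
R_1 = (1.72×10^-8)(2.56)/(9.817e-07) = 0.04485 Ω
Seg 2: A = π(d/2)² = π(9.6500e-04 m)² = 2.926e-06 m²
R_2 = (5.56×10^-8)(4.92)/(2.926e-06) = 0.09351 Ω
Seg 3: A = 11.1 mm² = 1.110e-05 m²
R_3 = (1.13×10^-7)(1.72)/(1.110e-05) = 0.01751 Ω
R_total = R_1 + R_2 + R_3 = 0.156 Ω

0.156 Ω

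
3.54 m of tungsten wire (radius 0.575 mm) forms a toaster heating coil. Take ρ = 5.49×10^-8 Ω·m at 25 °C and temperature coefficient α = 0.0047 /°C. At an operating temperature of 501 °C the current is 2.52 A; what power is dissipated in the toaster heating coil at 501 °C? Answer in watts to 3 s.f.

3.85 W

A = πr² = π(5.7500e-04 m)² = 1.039e-06 m²
R₍25₎ = ρL/A = (5.49×10^-8)(3.54)/(1.039e-06) = 0.1871 Ω
R₍501₎ = R₍25₎(1 + αΔT) = 0.1871 × (1 + 0.0047×476) = 0.6057 Ω
P = I²R = (2.52)² × 0.6057 = 3.85 W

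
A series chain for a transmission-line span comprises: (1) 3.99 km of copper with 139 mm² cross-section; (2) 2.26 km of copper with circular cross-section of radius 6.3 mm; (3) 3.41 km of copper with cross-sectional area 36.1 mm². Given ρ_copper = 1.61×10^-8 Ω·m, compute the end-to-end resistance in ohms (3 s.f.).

Seg 1: A = 139 mm² = 1.390e-04 m²
R_1 = (1.61×10^-8)(3990)/(1.390e-04) = 0.4622 Ω
Seg 2: A = πr² = π(6.3000e-03 m)² = 1.247e-04 m²
R_2 = (1.61×10^-8)(2260)/(1.247e-04) = 0.2918 Ω
Seg 3: A = 36.1 mm² = 3.610e-05 m²
R_3 = (1.61×10^-8)(3410)/(3.610e-05) = 1.521 Ω
R_total = R_1 + R_2 + R_3 = 2.27 Ω

2.27 Ω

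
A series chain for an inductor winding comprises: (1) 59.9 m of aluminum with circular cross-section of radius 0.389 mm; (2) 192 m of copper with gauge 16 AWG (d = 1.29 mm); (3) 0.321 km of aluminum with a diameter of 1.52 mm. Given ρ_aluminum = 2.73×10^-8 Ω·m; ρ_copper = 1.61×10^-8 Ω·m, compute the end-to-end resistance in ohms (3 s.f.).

Seg 1: A = πr² = π(3.8900e-04 m)² = 4.754e-07 m²
R_1 = (2.73×10^-8)(59.9)/(4.754e-07) = 3.44 Ω
Seg 2: A = π(1.29/2 mm)² = π(6.4500e-04 m)² = 1.307e-06 m²
R_2 = (1.61×10^-8)(192)/(1.307e-06) = 2.365 Ω
Seg 3: A = π(d/2)² = π(7.6000e-04 m)² = 1.815e-06 m²
R_3 = (2.73×10^-8)(321)/(1.815e-06) = 4.829 Ω
R_total = R_1 + R_2 + R_3 = 10.6 Ω

10.6 Ω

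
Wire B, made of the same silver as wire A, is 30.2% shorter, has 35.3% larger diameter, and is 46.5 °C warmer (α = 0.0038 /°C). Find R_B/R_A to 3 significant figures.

0.449

R ∝ ρL/d² with ρ ∝ (1+αΔT), so R_B/R_A = (1 − 30.2/100) × (1 + 35.3/100)⁻² × (1 + 0.0038×46.5)
= 0.698 × 0.5463 × 1.177 = 0.449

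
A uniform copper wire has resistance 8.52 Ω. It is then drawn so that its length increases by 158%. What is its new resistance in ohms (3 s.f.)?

56.7 Ω

k = 1 + 158/100 = 2.58; volume constant ⇒ A' = A/k, so R' = k²R.
R' = 6.656 × 8.52 = 56.7 Ω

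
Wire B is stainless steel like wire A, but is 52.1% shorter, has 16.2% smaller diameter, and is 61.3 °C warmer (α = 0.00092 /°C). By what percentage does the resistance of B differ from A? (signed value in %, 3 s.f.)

R ∝ ρL/d² with ρ ∝ (1+αΔT), so R_B/R_A = (1 − 52.1/100) × (1 − 16.2/100)⁻² × (1 + 0.00092×61.3)
= 0.479 × 1.424 × 1.056 = 0.7206
(R_B − R_A)/R_A = 0.7206 − 1 = -27.9%

-27.9%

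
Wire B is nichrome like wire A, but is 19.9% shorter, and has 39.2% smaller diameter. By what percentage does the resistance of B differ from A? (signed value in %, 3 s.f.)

R ∝ L/d², so R_B/R_A = (1 − 19.9/100) × (1 − 39.2/100)⁻²
= 0.801 × 2.705 = 2.167
(R_B − R_A)/R_A = 2.167 − 1 = 117%

117%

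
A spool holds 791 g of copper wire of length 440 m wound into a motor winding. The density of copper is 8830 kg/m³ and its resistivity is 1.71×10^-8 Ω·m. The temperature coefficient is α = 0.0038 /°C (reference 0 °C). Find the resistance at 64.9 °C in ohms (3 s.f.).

46.1 Ω

A = m/(density·L) = 0.791/(8830×440) = 2.0359e-07 m²
R = ρL/A = (1.71×10^-8)(440)/(2.0359e-07) = 36.96 Ω
R(64.9 °C) = 36.96 × (1 + 0.0038×64.9) = 46.1 Ω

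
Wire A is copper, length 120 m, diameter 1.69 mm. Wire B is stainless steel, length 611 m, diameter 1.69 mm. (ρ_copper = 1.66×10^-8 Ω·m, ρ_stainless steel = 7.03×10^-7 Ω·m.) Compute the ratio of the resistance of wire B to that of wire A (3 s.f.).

216

R ∝ ρL/d², so R_B/R_A = (ρ_B/ρ_A) × (L_B/L_A)
= (7.03×10^-7/1.66×10^-8) × (611/120) = 216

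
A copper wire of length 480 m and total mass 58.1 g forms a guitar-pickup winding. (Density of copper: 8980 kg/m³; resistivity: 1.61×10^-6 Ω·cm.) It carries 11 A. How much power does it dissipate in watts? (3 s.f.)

69400 W

ρ = 1.61×10^-6 Ω·cm = 1.61×10^-8 Ω·m
A = m/(density·L) = 0.0581/(8980×480) = 1.3479e-08 m²
R = ρL/A = (1.61×10^-8)(480)/(1.3479e-08) = 573.3 Ω
P = I²R = (11)² × 573.3 = 69400 W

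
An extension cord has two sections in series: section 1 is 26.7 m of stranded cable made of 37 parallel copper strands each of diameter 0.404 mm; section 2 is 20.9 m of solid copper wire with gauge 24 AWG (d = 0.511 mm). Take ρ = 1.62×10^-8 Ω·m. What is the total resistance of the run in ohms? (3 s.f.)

1.74 Ω

Section 1: A_strand = π(2.0200e-04)² = 1.282e-07 m²; R₁ = ρL/(N·A_s) = (1.62×10^-8)(26.7)/(37×1.282e-07) = 0.0912 Ω
Section 2: A = π(0.511/2 mm)² = π(2.5550e-04 m)² = 2.051e-07 m²
R₂ = (1.62×10^-8)(20.9)/(2.051e-07) = 1.651 Ω
R = R₁ + R₂ = 1.74 Ω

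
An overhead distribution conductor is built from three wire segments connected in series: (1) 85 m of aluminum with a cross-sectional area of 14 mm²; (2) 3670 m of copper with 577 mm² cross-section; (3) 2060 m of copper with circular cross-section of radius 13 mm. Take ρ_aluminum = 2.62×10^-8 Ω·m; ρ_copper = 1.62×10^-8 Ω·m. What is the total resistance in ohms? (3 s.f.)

0.325 Ω

Seg 1: A = 14 mm² = 1.400e-05 m²
R_1 = (2.62×10^-8)(85)/(1.400e-05) = 0.1591 Ω
Seg 2: A = 577 mm² = 5.770e-04 m²
R_2 = (1.62×10^-8)(3670)/(5.770e-04) = 0.103 Ω
Seg 3: A = πr² = π(1.3000e-02 m)² = 5.309e-04 m²
R_3 = (1.62×10^-8)(2060)/(5.309e-04) = 0.06286 Ω
R_total = R_1 + R_2 + R_3 = 0.325 Ω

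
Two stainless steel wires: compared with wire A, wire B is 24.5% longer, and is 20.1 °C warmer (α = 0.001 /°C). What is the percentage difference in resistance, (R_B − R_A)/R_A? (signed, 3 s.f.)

27.0%

R ∝ ρL/d² with ρ ∝ (1+αΔT), so R_B/R_A = (1 + 24.5/100) × (1 + 0.001×20.1)
= 1.245 × 1.02 = 1.27
(R_B − R_A)/R_A = 1.27 − 1 = 27.0%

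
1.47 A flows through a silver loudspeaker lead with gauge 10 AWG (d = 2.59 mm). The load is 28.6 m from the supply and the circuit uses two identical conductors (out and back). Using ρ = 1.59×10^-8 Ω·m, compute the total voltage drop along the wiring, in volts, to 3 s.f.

A = π(2.59/2 mm)² = π(1.2950e-03 m)² = 5.269e-06 m²
Total conductor length (both ways) L = 2 × 28.6 = 57.2 m
R = ρL/A = (1.59×10^-8)(57.2)/(5.269e-06) = 0.1726 Ω
V = IR = 1.47 × 0.1726 = 0.254 V

0.254 V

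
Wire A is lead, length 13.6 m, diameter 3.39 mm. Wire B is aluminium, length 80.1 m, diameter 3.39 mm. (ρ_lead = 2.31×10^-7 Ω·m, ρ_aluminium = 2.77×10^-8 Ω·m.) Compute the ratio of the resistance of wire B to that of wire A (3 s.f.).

R ∝ ρL/d², so R_B/R_A = (ρ_B/ρ_A) × (L_B/L_A)
= (2.77×10^-8/2.31×10^-7) × (80.1/13.6) = 0.706

0.706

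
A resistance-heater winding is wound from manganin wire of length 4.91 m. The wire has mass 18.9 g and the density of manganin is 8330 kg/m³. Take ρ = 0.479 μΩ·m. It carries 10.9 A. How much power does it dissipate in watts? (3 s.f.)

605 W

ρ = 0.479 μΩ·m = 4.79×10^-7 Ω·m
A = m/(density·L) = 0.0189/(8330×4.91) = 4.6210e-07 m²
R = ρL/A = (4.79×10^-7)(4.91)/(4.6210e-07) = 5.09 Ω
P = I²R = (10.9)² × 5.09 = 605 W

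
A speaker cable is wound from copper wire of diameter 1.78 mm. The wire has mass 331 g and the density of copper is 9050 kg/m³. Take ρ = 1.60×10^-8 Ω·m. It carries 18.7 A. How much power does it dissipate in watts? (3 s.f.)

33.0 W

A = π(d/2)² = π(8.9000e-04 m)² = 2.4885e-06 m²
L = m/(density·A) = 0.331/(9050×2.4885e-06) = 14.7 m
R = ρL/A = (1.60×10^-8)(14.7)/(2.4885e-06) = 0.0945 Ω
P = I²R = (18.7)² × 0.0945 = 33.0 W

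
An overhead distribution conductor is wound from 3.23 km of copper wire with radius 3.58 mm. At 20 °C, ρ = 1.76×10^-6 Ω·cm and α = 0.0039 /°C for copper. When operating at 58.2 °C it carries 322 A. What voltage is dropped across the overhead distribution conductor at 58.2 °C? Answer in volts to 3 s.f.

522 V

ρ = 1.76×10^-6 Ω·cm = 1.76×10^-8 Ω·m
A = πr² = π(3.5800e-03 m)² = 4.026e-05 m²
R₍20₎ = ρL/A = (1.76×10^-8)(3230)/(4.026e-05) = 1.412 Ω
R₍58.2₎ = R₍20₎(1 + αΔT) = 1.412 × (1 + 0.0039×38.2) = 1.622 Ω
V = IR = 322 × 1.622 = 522 V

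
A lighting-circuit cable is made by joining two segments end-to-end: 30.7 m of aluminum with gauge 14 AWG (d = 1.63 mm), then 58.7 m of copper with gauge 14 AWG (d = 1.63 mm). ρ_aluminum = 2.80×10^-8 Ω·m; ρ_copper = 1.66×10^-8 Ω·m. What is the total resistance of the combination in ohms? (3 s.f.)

Segment 1: A = π(1.63/2 mm)² = π(8.1500e-04 m)² = 2.087e-06 m²
R₁ = ρL/A = (2.80×10^-8)(30.7)/(2.087e-06) = 0.4119 Ω
R₂ = (1.66×10^-8)(58.7)/(2.087e-06) = 0.467 Ω
R = R₁ + R₂ = 0.879 Ω

0.879 Ω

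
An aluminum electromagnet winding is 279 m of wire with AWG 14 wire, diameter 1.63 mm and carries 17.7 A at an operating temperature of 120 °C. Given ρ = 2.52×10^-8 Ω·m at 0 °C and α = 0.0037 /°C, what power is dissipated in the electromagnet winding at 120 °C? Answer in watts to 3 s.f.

A = π(1.63/2 mm)² = π(8.1500e-04 m)² = 2.087e-06 m²
R₍0₎ = ρL/A = (2.52×10^-8)(279)/(2.087e-06) = 3.369 Ω
R₍120₎ = R₍0₎(1 + αΔT) = 3.369 × (1 + 0.0037×120) = 4.865 Ω
P = I²R = (17.7)² × 4.865 = 1520 W

1520 W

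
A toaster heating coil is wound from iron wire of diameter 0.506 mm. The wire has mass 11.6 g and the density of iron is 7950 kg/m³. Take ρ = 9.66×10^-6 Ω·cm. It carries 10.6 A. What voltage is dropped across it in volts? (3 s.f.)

36.9 V

ρ = 9.66×10^-6 Ω·cm = 9.66×10^-8 Ω·m
A = π(d/2)² = π(2.5300e-04 m)² = 2.0109e-07 m²
L = m/(density·A) = 0.0116/(7950×2.0109e-07) = 7.256 m
R = ρL/A = (9.66×10^-8)(7.256)/(2.0109e-07) = 3.486 Ω
V = IR = 10.6 × 3.486 = 36.9 V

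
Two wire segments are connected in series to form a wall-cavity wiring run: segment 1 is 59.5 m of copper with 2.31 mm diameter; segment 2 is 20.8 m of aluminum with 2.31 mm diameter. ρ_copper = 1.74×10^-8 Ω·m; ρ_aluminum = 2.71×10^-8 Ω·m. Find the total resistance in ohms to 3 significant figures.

0.382 Ω

Segment 1: A = π(d/2)² = π(1.1550e-03 m)² = 4.191e-06 m²
R₁ = ρL/A = (1.74×10^-8)(59.5)/(4.191e-06) = 0.247 Ω
R₂ = (2.71×10^-8)(20.8)/(4.191e-06) = 0.1345 Ω
R = R₁ + R₂ = 0.382 Ω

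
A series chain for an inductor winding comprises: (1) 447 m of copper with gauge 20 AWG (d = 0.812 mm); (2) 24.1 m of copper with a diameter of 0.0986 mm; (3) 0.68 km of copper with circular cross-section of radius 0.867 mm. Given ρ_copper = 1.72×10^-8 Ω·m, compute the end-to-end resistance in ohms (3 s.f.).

74.1 Ω

Seg 1: A = π(0.812/2 mm)² = π(4.0600e-04 m)² = 5.178e-07 m²
R_1 = (1.72×10^-8)(447)/(5.178e-07) = 14.85 Ω
Seg 2: A = π(d/2)² = π(4.9300e-05 m)² = 7.636e-09 m²
R_2 = (1.72×10^-8)(24.1)/(7.636e-09) = 54.29 Ω
Seg 3: A = πr² = π(8.6700e-04 m)² = 2.362e-06 m²
R_3 = (1.72×10^-8)(680)/(2.362e-06) = 4.953 Ω
R_total = R_1 + R_2 + R_3 = 74.1 Ω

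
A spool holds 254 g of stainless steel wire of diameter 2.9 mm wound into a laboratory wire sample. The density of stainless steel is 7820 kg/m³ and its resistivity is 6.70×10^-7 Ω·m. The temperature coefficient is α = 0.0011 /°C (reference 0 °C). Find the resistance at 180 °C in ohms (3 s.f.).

A = π(d/2)² = π(1.4500e-03 m)² = 6.6052e-06 m²
L = m/(density·A) = 0.254/(7820×6.6052e-06) = 4.917 m
R = ρL/A = (6.70×10^-7)(4.917)/(6.6052e-06) = 0.4988 Ω
R(180 °C) = 0.4988 × (1 + 0.0011×180) = 0.598 Ω

0.598 Ω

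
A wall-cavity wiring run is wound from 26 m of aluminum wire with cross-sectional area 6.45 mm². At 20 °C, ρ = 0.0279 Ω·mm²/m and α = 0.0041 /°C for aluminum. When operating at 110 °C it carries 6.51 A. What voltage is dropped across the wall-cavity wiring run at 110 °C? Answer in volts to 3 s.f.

ρ = 0.0279 Ω·mm²/m = 2.79×10^-8 Ω·m
A = 6.45 mm² = 6.450e-06 m²
R₍20₎ = ρL/A = (2.79×10^-8)(26)/(6.450e-06) = 0.1125 Ω
R₍110₎ = R₍20₎(1 + αΔT) = 0.1125 × (1 + 0.0041×90) = 0.154 Ω
V = IR = 6.51 × 0.154 = 1.00 V

1.00 V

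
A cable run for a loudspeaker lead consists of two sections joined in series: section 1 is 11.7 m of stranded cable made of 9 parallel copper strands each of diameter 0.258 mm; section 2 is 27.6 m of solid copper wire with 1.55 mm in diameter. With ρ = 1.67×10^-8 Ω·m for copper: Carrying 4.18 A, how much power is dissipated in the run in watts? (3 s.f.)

Section 1: A_strand = π(1.2900e-04)² = 5.228e-08 m²; R₁ = ρL/(N·A_s) = (1.67×10^-8)(11.7)/(9×5.228e-08) = 0.4153 Ω
Section 2: A = π(d/2)² = π(7.7500e-04 m)² = 1.887e-06 m²
R₂ = (1.67×10^-8)(27.6)/(1.887e-06) = 0.2443 Ω
R = R₁ + R₂ = 0.6595 Ω
P = I²R = (4.18)² × 0.6595 = 11.5 W

11.5 W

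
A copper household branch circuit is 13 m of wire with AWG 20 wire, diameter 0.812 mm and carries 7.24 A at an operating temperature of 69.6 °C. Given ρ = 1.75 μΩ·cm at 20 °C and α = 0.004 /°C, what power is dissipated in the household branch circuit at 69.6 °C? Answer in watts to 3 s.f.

ρ = 1.75 μΩ·cm = 1.75×10^-8 Ω·m
A = π(0.812/2 mm)² = π(4.0600e-04 m)² = 5.178e-07 m²
R₍20₎ = ρL/A = (1.75×10^-8)(13)/(5.178e-07) = 0.4393 Ω
R₍69.6₎ = R₍20₎(1 + αΔT) = 0.4393 × (1 + 0.004×49.6) = 0.5265 Ω
P = I²R = (7.24)² × 0.5265 = 27.6 W

27.6 W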